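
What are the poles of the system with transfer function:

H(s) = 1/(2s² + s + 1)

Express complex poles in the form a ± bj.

Discriminant = 1² - 4×2×1 = 1 - 8 = -7 < 0, so the poles are a complex conjugate pair s = (-1 ± j√7)/(2×2). Real part = -1/(2×2) = -1/4 = -0.25; imaginary part = ±√7/(2×2) ≈ 0.6614. Poles: s = -0.25 ± 0.6614j.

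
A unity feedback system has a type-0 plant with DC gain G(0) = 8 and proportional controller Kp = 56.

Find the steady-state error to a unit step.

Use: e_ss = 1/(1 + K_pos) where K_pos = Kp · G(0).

K_pos = Kp · G(0) = 56 × 8 = 448. e_ss = 1/(1 + 448) = 0.0022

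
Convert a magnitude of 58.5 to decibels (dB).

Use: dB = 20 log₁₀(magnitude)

dB = 20 log₁₀(58.5) = 35.3 dB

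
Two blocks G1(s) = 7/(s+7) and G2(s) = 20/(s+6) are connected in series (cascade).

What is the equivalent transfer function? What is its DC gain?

Series: multiply transfer functions. G_eq = 7/(s+7) × 20/(s+6) = 140/((s+7)(s+6)). DC gain = 140/(7×6) = 3.3333.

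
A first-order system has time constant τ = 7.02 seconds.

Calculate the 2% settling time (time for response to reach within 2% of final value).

For first-order system, 2% settling time ≈ 4τ = 4 × 7.02 = 28.08 s.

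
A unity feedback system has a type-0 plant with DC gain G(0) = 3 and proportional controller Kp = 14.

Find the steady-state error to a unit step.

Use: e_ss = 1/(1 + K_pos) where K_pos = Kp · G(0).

K_pos = Kp · G(0) = 14 × 3 = 42. e_ss = 1/(1 + 42) = 0.0233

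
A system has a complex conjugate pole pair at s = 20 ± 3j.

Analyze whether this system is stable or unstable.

Real part of poles is 20 (> 0, right half-plane). Unstable.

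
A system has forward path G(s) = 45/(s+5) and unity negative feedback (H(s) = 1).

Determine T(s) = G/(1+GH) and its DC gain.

T(s) = G/(1+GH) = [45/(s+5)] / [1 + 45/(s+5)] = 45/(s+5+45) = 45/(s+50). DC gain = 45/50 = 0.9.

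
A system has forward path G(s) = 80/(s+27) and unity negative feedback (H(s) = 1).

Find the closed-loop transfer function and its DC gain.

T(s) = G/(1+GH) = [80/(s+27)] / [1 + 80/(s+27)] = 80/(s+27+80) = 80/(s+107). DC gain = 80/107 = 0.7477.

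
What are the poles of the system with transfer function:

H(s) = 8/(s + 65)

Pole is where denominator = 0: s + 65 = 0, so s = -65.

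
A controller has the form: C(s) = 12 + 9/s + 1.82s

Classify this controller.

This is a Proportional-Integral-Derivative (PID) controller.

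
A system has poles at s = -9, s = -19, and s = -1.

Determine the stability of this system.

All poles are in the left half-plane. System is stable.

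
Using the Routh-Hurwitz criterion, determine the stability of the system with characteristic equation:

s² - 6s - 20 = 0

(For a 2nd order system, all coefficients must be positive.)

Coefficients: 1, -6, -20. b=-6, c=-20 not positive, so system is unstable.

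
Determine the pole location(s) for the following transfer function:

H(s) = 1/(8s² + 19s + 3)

Discriminant = 19² - 4×8×3 = 361 - 96 = 265 > 0, so two distinct real poles. Using quadratic formula: s = (-19 ± √265)/(2×8) = (-19 ± √265)/16, with √265 ≈ 16.2788. s₁ ≈ -0.1701, s₂ ≈ -2.2049. Poles: s₁ = -0.1701, s₂ = -2.2049.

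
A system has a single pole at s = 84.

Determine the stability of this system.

Pole at s = 84 is in the right half-plane. Unstable.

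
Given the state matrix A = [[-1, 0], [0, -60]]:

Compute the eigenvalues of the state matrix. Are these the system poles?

For diagonal matrix, eigenvalues are diagonal entries: λ₁ = -1, λ₂ = -60. Eigenvalues of A = system poles.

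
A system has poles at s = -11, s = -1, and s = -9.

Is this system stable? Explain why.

All poles are in the left half-plane. System is stable.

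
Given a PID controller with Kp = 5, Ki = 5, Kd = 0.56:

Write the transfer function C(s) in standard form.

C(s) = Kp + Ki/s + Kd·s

Substituting values: C(s) = 5 + 5/s + 0.56s = (0.56s² + 5s + 5)/s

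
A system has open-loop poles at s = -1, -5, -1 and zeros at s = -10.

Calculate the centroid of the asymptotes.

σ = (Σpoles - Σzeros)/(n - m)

σ = (Σpoles - Σzeros)/(n - m) = (-7 - (-10))/(3 - 1) = 3/2 = 1.5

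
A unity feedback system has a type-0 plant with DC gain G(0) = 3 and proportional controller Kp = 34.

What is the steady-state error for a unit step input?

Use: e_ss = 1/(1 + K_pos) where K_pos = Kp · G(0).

K_pos = Kp · G(0) = 34 × 3 = 102. e_ss = 1/(1 + 102) = 0.0097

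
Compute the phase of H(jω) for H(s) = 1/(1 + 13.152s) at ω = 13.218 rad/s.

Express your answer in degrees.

Phase = -arctan(ωτ) = -arctan(13.218 × 13.152) = -89.7°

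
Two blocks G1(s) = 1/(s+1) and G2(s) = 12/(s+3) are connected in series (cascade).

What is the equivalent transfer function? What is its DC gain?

Series: multiply transfer functions. G_eq = 1/(s+1) × 12/(s+3) = 12/((s+1)(s+3)). DC gain = 12/(1×3) = 4.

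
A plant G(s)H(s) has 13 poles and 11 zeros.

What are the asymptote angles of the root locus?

n - m = 13 - 11 = 2. Angles: θk = (2k + 1)·180°/2 = 90°, 270°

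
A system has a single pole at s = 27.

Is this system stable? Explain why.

Pole at s = 27 is in the right half-plane. Unstable.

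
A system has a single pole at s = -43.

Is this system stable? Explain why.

Pole at s = -43 is in the left half-plane. Stable.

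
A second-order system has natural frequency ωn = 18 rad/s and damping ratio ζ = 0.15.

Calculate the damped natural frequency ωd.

ωd = ωn√(1 - ζ²) = 18√(1 - 0.15²) = 17.8 rad/s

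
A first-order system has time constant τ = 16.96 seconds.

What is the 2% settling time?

For first-order system, 2% settling time ≈ 4τ = 4 × 16.96 = 67.84 s.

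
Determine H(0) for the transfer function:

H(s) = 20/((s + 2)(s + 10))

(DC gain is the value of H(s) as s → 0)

DC gain = H(0) = 20/(2 × 10) = 20/20 = 1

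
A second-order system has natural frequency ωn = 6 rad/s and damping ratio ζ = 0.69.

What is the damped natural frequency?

ωd = ωn√(1 - ζ²) = 6√(1 - 0.69²) = 4.34 rad/s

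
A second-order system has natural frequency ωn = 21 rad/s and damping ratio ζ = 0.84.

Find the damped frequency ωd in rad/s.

ωd = ωn√(1 - ζ²) = 21√(1 - 0.84²) = 11.39 rad/s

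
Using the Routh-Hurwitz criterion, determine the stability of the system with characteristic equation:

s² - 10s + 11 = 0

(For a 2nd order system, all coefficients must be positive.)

Coefficients: 1, -10, 11. b=-10 not positive, so system is unstable.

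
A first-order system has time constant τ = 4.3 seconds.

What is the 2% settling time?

For first-order system, 2% settling time ≈ 4τ = 4 × 4.3 = 17.2 s.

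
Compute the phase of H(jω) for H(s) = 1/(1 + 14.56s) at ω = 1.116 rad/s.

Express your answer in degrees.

Phase = -arctan(ωτ) = -arctan(1.116 × 14.56) = -86.5°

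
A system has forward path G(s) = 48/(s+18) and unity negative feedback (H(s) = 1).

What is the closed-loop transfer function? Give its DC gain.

T(s) = G/(1+GH) = [48/(s+18)] / [1 + 48/(s+18)] = 48/(s+18+48) = 48/(s+66). DC gain = 48/66 = 0.7273.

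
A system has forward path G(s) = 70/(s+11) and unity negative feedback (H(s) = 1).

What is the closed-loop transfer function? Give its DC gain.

T(s) = G/(1+GH) = [70/(s+11)] / [1 + 70/(s+11)] = 70/(s+11+70) = 70/(s+81). DC gain = 70/81 = 0.8642.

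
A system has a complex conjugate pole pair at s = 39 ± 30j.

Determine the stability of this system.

Real part of poles is 39 (> 0, right half-plane). Unstable.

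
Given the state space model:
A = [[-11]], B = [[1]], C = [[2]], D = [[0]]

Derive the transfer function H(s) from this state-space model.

(sI - A)⁻¹ = 1/(s + 11). H(s) = 2 × 1/(s + 11) + 0 = 2/(s + 11).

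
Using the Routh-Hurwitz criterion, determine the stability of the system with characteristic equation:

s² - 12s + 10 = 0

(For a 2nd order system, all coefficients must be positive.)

Coefficients: 1, -12, 10. b=-12 not positive, so system is unstable.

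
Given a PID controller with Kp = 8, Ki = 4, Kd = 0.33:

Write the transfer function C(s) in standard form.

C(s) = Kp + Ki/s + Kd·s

Substituting values: C(s) = 8 + 4/s + 0.33s = (0.33s² + 8s + 4)/s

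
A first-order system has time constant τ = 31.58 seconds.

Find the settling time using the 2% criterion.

For first-order system, 2% settling time ≈ 4τ = 4 × 31.58 = 126.32 s.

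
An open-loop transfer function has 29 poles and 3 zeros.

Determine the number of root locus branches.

Root locus has n branches where n = number of poles = 29.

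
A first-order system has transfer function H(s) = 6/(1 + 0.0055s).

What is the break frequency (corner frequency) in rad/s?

Corner frequency = 1/τ = 1/0.0055 = 181.818 rad/s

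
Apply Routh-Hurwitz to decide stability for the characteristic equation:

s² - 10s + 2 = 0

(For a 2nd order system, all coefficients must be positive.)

Coefficients: 1, -10, 2. b=-10 not positive, so system is unstable.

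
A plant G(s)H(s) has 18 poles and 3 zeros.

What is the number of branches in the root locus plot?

Root locus has n branches where n = number of poles = 18.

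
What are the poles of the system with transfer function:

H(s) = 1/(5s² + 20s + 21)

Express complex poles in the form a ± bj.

Discriminant = 20² - 4×5×21 = 400 - 420 = -20 < 0, so the poles are a complex conjugate pair s = (-20 ± j√20)/(2×5). Real part = -20/(2×5) = -20/10 = -2; imaginary part = ±√20/(2×5) ≈ 0.4472. Poles: s = -2 ± 0.4472j.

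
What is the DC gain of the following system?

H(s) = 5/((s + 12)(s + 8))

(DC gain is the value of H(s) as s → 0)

DC gain = H(0) = 5/(12 × 8) = 5/96 = 0.0521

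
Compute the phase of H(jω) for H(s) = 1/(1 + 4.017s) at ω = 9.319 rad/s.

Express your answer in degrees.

Phase = -arctan(ωτ) = -arctan(9.319 × 4.017) = -88.5°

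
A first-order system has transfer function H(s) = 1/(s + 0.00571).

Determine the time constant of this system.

For H(s) = 1/(s + 1/τ), the pole is at -1/τ = -0.00571, so τ = 1/0.00571 = 175.1 s.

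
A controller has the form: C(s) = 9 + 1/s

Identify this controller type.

This is a Proportional-Integral (PI) controller.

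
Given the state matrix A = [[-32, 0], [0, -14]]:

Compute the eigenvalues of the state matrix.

For diagonal matrix, eigenvalues are diagonal entries: λ₁ = -32, λ₂ = -14.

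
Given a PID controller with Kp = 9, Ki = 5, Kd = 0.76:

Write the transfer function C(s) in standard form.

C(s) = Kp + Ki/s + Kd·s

Substituting values: C(s) = 9 + 5/s + 0.76s = (0.76s² + 9s + 5)/s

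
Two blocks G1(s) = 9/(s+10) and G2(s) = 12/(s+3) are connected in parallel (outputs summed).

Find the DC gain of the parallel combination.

Parallel: G_eq = G1 + G2. DC gain = G1(0) + G2(0) = 9/10 + 12/3 = 0.9 + 4 = 4.9.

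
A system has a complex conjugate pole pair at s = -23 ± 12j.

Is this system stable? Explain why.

Real part of poles is -23 (< 0, left half-plane). Stable.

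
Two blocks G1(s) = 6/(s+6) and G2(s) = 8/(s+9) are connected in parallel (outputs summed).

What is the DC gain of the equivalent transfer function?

Parallel: G_eq = G1 + G2. DC gain = G1(0) + G2(0) = 6/6 + 8/9 = 1 + 0.8889 = 1.8889.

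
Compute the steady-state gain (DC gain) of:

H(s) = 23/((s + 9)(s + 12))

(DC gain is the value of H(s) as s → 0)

DC gain = H(0) = 23/(9 × 12) = 23/108 = 0.2130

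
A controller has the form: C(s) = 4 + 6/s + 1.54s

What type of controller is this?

This is a Proportional-Integral-Derivative (PID) controller.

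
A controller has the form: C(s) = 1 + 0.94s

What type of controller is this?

This is a Proportional-Derivative (PD) controller.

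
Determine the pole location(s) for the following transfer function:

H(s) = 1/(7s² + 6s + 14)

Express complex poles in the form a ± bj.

Discriminant = 6² - 4×7×14 = 36 - 392 = -356 < 0, so the poles are a complex conjugate pair s = (-6 ± j√356)/(2×7). Real part = -6/(2×7) = -6/14 ≈ -0.4286; imaginary part = ±√356/(2×7) ≈ 1.3477. Poles: s = -0.4286 ± 1.3477j.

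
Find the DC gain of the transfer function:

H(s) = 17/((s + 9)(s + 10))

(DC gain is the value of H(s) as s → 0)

DC gain = H(0) = 17/(9 × 10) = 17/90 = 0.1889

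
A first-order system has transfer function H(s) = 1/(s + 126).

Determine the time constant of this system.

For H(s) = 1/(s + 1/τ), the pole is at -1/τ = -126, so τ = 1/126 = 0.0079 s.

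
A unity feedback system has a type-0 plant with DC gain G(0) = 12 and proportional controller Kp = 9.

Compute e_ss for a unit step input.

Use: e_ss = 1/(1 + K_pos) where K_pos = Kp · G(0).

K_pos = Kp · G(0) = 9 × 12 = 108. e_ss = 1/(1 + 108) = 0.0092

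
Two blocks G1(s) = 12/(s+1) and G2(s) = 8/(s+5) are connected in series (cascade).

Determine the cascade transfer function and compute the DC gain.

Series: multiply transfer functions. G_eq = 12/(s+1) × 8/(s+5) = 96/((s+1)(s+5)). DC gain = 96/(1×5) = 19.2.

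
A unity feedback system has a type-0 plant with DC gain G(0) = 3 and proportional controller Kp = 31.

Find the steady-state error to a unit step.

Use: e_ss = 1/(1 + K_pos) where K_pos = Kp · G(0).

K_pos = Kp · G(0) = 31 × 3 = 93. e_ss = 1/(1 + 93) = 0.0106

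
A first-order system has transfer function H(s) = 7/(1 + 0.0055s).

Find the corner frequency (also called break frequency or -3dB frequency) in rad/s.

Corner frequency = 1/τ = 1/0.0055 = 181.818 rad/s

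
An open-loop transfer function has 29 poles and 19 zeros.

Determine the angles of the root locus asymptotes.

n - m = 29 - 19 = 10. Angles: θk = (2k + 1)·180°/10 = 18°, 54°, 90°, 126°, 162°, 198°, 234°, 270°, 306°, 342°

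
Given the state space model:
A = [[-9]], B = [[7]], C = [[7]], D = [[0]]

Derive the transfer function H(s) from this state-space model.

(sI - A)⁻¹ = 1/(s + 9). H(s) = 7 × 7/(s + 9) + 0 = 49/(s + 9).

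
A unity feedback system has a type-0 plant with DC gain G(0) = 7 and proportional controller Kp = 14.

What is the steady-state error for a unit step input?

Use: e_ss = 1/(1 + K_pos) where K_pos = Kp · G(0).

K_pos = Kp · G(0) = 14 × 7 = 98. e_ss = 1/(1 + 98) = 0.0101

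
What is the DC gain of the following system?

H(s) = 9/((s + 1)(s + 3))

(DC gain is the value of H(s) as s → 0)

DC gain = H(0) = 9/(1 × 3) = 9/3 = 3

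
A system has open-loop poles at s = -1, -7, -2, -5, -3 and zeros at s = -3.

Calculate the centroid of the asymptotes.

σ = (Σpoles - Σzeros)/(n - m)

σ = (Σpoles - Σzeros)/(n - m) = (-18 - (-3))/(5 - 1) = -15/4 = -3.75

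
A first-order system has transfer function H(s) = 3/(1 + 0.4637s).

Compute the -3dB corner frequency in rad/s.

Corner frequency = 1/τ = 1/0.4637 = 2.157 rad/s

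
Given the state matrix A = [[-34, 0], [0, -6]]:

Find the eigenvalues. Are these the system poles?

For diagonal matrix, eigenvalues are diagonal entries: λ₁ = -34, λ₂ = -6. Eigenvalues of A = system poles.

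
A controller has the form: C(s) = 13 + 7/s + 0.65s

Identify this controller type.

This is a Proportional-Integral-Derivative (PID) controller.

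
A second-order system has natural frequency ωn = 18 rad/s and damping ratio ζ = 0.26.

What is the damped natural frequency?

ωd = ωn√(1 - ζ²) = 18√(1 - 0.26²) = 17.38 rad/s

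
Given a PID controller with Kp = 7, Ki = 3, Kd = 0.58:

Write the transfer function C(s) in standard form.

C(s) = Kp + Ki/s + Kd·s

Substituting values: C(s) = 7 + 3/s + 0.58s = (0.58s² + 7s + 3)/s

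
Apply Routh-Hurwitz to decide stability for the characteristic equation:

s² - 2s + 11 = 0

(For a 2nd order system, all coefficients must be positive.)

Coefficients: 1, -2, 11. b=-2 not positive, so system is unstable.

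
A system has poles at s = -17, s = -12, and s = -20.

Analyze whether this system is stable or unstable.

All poles are in the left half-plane. System is stable.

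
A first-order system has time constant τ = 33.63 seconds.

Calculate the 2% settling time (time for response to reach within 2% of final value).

For first-order system, 2% settling time ≈ 4τ = 4 × 33.63 = 134.52 s.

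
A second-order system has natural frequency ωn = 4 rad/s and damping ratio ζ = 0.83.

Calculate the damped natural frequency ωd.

ωd = ωn√(1 - ζ²) = 4√(1 - 0.83²) = 2.23 rad/s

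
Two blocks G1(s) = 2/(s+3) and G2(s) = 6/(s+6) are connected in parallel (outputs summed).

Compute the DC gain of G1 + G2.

Parallel: G_eq = G1 + G2. DC gain = G1(0) + G2(0) = 2/3 + 6/6 = 0.6667 + 1 = 1.6667.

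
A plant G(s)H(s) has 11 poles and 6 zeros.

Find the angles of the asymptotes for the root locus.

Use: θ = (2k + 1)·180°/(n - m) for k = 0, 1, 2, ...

n - m = 11 - 6 = 5. Angles: θk = (2k + 1)·180°/5 = 36°, 108°, 180°, 252°, 324°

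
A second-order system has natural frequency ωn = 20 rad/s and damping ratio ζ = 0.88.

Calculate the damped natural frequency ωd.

ωd = ωn√(1 - ζ²) = 20√(1 - 0.88²) = 9.5 rad/s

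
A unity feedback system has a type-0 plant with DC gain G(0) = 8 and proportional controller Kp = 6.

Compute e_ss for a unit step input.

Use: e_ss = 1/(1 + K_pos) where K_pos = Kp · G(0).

K_pos = Kp · G(0) = 6 × 8 = 48. e_ss = 1/(1 + 48) = 0.0204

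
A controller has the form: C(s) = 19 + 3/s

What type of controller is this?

This is a Proportional-Integral (PI) controller.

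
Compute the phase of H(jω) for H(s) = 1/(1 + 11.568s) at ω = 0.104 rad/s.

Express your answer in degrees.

Phase = -arctan(ωτ) = -arctan(0.104 × 11.568) = -50.3°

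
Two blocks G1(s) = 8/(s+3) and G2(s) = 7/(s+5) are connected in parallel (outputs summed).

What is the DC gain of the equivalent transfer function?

Parallel: G_eq = G1 + G2. DC gain = G1(0) + G2(0) = 8/3 + 7/5 = 2.6667 + 1.4 = 4.0667.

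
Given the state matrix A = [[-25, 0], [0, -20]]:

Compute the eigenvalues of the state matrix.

For diagonal matrix, eigenvalues are diagonal entries: λ₁ = -25, λ₂ = -20.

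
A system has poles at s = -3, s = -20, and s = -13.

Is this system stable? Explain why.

All poles are in the left half-plane. System is stable.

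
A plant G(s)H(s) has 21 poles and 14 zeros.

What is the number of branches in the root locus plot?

Root locus has n branches where n = number of poles = 21.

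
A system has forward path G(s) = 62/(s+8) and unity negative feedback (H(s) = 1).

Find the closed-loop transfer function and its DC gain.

T(s) = G/(1+GH) = [62/(s+8)] / [1 + 62/(s+8)] = 62/(s+8+62) = 62/(s+70). DC gain = 62/70 = 0.8857.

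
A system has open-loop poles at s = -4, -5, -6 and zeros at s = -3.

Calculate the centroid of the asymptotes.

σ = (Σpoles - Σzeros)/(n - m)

σ = (Σpoles - Σzeros)/(n - m) = (-15 - (-3))/(3 - 1) = -12/2 = -6.0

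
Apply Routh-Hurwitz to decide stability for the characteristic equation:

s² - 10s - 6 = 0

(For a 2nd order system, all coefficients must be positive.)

Coefficients: 1, -10, -6. b=-10, c=-6 not positive, so system is unstable.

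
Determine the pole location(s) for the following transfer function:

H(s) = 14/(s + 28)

Pole is where denominator = 0: s + 28 = 0, so s = -28.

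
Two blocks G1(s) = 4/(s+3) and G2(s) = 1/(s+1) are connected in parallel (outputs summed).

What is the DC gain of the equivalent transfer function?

Parallel: G_eq = G1 + G2. DC gain = G1(0) + G2(0) = 4/3 + 1/1 = 1.3333 + 1 = 2.3333.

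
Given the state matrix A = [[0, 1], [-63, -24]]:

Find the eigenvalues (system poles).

det(A - λI) = λ² - (-24)λ + 63 = (λ - (-3))(λ - (-21)). Eigenvalues: -3, -21.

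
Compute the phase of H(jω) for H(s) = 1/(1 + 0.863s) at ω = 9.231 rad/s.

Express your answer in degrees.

Phase = -arctan(ωτ) = -arctan(9.231 × 0.863) = -82.8°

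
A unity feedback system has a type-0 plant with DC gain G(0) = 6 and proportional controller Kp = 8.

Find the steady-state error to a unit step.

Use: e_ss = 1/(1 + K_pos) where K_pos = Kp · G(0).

K_pos = Kp · G(0) = 8 × 6 = 48. e_ss = 1/(1 + 48) = 0.0204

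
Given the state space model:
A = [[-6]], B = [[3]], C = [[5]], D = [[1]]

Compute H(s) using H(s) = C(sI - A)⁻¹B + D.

(sI - A)⁻¹ = 1/(s + 6). H(s) = 5×3/(s + 6) + 1 = (s + 21)/(s + 6).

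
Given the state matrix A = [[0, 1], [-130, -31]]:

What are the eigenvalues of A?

det(A - λI) = λ² - (-31)λ + 130 = (λ - (-5))(λ - (-26)). Eigenvalues: -5, -26.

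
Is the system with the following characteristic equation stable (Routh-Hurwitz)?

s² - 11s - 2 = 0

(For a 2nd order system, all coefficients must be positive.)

Coefficients: 1, -11, -2. b=-11, c=-2 not positive, so system is unstable.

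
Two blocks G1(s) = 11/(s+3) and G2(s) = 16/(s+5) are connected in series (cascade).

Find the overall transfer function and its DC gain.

Series: multiply transfer functions. G_eq = 11/(s+3) × 16/(s+5) = 176/((s+3)(s+5)). DC gain = 176/(3×5) = 11.7333.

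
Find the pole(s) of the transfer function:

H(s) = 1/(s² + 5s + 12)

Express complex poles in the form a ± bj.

Discriminant = 5² - 4×1×12 = 25 - 48 = -23 < 0, so the poles are a complex conjugate pair s = (-5 ± j√23)/(2×1). Real part = -5/(2×1) = -5/2 = -2.5; imaginary part = ±√23/(2×1) ≈ 2.3979. Poles: s = -2.5 ± 2.3979j.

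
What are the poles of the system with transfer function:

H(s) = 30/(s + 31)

Pole is where denominator = 0: s + 31 = 0, so s = -31.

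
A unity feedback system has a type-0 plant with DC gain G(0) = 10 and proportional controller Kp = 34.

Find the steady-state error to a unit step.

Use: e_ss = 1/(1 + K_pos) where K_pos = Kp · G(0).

K_pos = Kp · G(0) = 34 × 10 = 340. e_ss = 1/(1 + 340) = 0.0029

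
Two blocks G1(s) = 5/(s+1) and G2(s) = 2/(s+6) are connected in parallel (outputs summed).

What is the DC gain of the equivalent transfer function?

Parallel: G_eq = G1 + G2. DC gain = G1(0) + G2(0) = 5/1 + 2/6 = 5 + 0.3333 = 5.3333.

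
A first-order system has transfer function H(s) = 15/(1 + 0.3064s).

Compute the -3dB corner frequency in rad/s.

Corner frequency = 1/τ = 1/0.3064 = 3.264 rad/s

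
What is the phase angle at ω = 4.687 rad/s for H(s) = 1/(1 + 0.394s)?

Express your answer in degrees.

Phase = -arctan(ωτ) = -arctan(4.687 × 0.394) = -61.6°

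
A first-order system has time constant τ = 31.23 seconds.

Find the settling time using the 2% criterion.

For first-order system, 2% settling time ≈ 4τ = 4 × 31.23 = 124.92 s.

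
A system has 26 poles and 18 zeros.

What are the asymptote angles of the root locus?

n - m = 26 - 18 = 8. Angles: θk = (2k + 1)·180°/8 = 22.5°, 67.5°, 112.5°, 157.5°, 202.5°, 247.5°, 292.5°, 337.5°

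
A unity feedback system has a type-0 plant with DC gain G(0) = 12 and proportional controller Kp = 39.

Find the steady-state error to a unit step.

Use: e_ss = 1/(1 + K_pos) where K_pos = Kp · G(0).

K_pos = Kp · G(0) = 39 × 12 = 468. e_ss = 1/(1 + 468) = 0.0021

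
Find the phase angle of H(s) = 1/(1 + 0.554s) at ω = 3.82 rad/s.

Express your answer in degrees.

Phase = -arctan(ωτ) = -arctan(3.82 × 0.554) = -64.7°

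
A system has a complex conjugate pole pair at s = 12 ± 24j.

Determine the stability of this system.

Real part of poles is 12 (> 0, right half-plane). Unstable.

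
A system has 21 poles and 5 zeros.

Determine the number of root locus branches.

Root locus has n branches where n = number of poles = 21.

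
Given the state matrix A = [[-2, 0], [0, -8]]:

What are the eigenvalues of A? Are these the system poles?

For diagonal matrix, eigenvalues are diagonal entries: λ₁ = -2, λ₂ = -8. Eigenvalues of A = system poles.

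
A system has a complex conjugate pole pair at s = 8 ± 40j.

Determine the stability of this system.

Real part of poles is 8 (> 0, right half-plane). Unstable.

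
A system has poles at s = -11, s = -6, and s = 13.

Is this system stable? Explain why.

Pole(s) at s = 13 are not in the left half-plane. System is unstable.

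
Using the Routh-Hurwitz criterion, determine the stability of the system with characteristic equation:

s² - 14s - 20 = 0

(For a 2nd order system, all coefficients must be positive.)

Coefficients: 1, -14, -20. b=-14, c=-20 not positive, so system is unstable.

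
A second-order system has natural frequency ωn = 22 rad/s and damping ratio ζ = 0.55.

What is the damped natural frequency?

ωd = ωn√(1 - ζ²) = 22√(1 - 0.55²) = 18.37 rad/s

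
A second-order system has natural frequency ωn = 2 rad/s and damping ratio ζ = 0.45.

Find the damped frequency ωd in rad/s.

ωd = ωn√(1 - ζ²) = 2√(1 - 0.45²) = 1.79 rad/s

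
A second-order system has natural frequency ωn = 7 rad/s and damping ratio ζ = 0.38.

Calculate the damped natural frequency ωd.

ωd = ωn√(1 - ζ²) = 7√(1 - 0.38²) = 6.47 rad/s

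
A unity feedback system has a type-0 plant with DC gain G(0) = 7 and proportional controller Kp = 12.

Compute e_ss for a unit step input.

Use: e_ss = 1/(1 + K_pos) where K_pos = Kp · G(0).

K_pos = Kp · G(0) = 12 × 7 = 84. e_ss = 1/(1 + 84) = 0.0118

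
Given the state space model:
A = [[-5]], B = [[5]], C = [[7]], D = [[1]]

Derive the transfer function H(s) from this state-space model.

(sI - A)⁻¹ = 1/(s + 5). H(s) = 7×5/(s + 5) + 1 = (s + 40)/(s + 5).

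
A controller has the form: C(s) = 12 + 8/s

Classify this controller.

This is a Proportional-Integral (PI) controller.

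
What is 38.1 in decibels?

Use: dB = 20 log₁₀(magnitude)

dB = 20 log₁₀(38.1) = 31.6 dB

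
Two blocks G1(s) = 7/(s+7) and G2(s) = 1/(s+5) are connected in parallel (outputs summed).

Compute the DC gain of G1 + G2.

Parallel: G_eq = G1 + G2. DC gain = G1(0) + G2(0) = 7/7 + 1/5 = 1 + 0.2 = 1.2.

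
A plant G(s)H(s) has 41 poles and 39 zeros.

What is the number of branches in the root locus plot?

Root locus has n branches where n = number of poles = 41.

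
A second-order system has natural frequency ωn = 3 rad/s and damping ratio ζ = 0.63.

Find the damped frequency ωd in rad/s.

ωd = ωn√(1 - ζ²) = 3√(1 - 0.63²) = 2.33 rad/s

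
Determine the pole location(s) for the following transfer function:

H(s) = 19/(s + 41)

Pole is where denominator = 0: s + 41 = 0, so s = -41.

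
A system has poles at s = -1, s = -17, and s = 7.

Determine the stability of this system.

Pole(s) at s = 7 are not in the left half-plane. System is unstable.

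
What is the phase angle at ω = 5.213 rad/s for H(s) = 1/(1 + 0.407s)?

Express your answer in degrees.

Phase = -arctan(ωτ) = -arctan(5.213 × 0.407) = -64.8°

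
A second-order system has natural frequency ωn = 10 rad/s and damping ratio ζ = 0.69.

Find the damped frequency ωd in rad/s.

ωd = ωn√(1 - ζ²) = 10√(1 - 0.69²) = 7.24 rad/s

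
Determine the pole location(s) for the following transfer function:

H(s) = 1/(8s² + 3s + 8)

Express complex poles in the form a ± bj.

Discriminant = 3² - 4×8×8 = 9 - 256 = -247 < 0, so the poles are a complex conjugate pair s = (-3 ± j√247)/(2×8). Real part = -3/(2×8) = -3/16 = -0.1875; imaginary part = ±√247/(2×8) ≈ 0.9823. Poles: s = -0.1875 ± 0.9823j.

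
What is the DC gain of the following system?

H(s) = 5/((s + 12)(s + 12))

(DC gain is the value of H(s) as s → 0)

DC gain = H(0) = 5/(12 × 12) = 5/144 = 0.0347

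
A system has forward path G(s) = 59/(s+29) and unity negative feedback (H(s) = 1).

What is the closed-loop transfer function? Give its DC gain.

T(s) = G/(1+GH) = [59/(s+29)] / [1 + 59/(s+29)] = 59/(s+29+59) = 59/(s+88). DC gain = 59/88 = 0.6705.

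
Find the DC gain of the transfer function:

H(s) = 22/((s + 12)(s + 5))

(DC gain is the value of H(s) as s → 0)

DC gain = H(0) = 22/(12 × 5) = 22/60 = 0.3667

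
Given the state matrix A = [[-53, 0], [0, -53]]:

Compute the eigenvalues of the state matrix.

For diagonal matrix, eigenvalues are diagonal entries: λ₁ = -53, λ₂ = -53.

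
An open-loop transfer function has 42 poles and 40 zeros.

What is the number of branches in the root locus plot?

Root locus has n branches where n = number of poles = 42.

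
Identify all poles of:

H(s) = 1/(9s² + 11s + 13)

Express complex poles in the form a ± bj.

Discriminant = 11² - 4×9×13 = 121 - 468 = -347 < 0, so the poles are a complex conjugate pair s = (-11 ± j√347)/(2×9). Real part = -11/(2×9) = -11/18 ≈ -0.6111; imaginary part = ±√347/(2×9) ≈ 1.0349. Poles: s = -0.6111 ± 1.0349j.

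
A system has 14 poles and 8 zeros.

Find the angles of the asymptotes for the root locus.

n - m = 14 - 8 = 6. Angles: θk = (2k + 1)·180°/6 = 30°, 90°, 150°, 210°, 270°, 330°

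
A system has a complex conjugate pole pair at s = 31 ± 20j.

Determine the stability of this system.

Real part of poles is 31 (> 0, right half-plane). Unstable.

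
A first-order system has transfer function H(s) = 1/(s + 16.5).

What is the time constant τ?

For H(s) = 1/(s + 1/τ), the pole is at -1/τ = -16.5, so τ = 1/16.5 = 0.0606 s.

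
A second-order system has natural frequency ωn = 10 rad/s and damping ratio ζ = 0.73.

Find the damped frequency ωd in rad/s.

ωd = ωn√(1 - ζ²) = 10√(1 - 0.73²) = 6.83 rad/s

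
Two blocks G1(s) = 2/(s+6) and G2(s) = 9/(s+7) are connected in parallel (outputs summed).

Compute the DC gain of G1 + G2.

Parallel: G_eq = G1 + G2. DC gain = G1(0) + G2(0) = 2/6 + 9/7 = 0.3333 + 1.2857 = 1.6190.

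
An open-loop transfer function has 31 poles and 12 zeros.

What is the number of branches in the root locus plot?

Root locus has n branches where n = number of poles = 31.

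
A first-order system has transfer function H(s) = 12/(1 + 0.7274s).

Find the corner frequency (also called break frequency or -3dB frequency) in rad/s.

Corner frequency = 1/τ = 1/0.7274 = 1.375 rad/s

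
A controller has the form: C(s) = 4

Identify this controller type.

This is a Proportional (P) controller.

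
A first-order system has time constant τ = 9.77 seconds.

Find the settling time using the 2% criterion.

For first-order system, 2% settling time ≈ 4τ = 4 × 9.77 = 39.08 s.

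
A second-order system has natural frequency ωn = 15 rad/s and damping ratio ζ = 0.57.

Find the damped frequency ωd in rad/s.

ωd = ωn√(1 - ζ²) = 15√(1 - 0.57²) = 12.32 rad/s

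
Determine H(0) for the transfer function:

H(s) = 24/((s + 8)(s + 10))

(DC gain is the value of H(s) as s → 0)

DC gain = H(0) = 24/(8 × 10) = 24/80 = 0.3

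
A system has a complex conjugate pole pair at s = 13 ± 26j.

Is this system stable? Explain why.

Real part of poles is 13 (> 0, right half-plane). Unstable.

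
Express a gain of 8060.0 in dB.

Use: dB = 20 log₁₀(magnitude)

dB = 20 log₁₀(8060.0) = 78.1 dB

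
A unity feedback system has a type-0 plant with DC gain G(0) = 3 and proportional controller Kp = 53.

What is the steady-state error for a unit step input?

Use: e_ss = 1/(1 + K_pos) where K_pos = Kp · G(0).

K_pos = Kp · G(0) = 53 × 3 = 159. e_ss = 1/(1 + 159) = 0.00625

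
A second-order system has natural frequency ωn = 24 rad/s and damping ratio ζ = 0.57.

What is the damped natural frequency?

ωd = ωn√(1 - ζ²) = 24√(1 - 0.57²) = 19.72 rad/s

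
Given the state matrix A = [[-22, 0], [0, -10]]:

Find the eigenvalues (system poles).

For diagonal matrix, eigenvalues are diagonal entries: λ₁ = -22, λ₂ = -10.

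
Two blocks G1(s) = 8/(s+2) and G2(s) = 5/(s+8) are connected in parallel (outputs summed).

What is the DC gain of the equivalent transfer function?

Parallel: G_eq = G1 + G2. DC gain = G1(0) + G2(0) = 8/2 + 5/8 = 4 + 0.625 = 4.625.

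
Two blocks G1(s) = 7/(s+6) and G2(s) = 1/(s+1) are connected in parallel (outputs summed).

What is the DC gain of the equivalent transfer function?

Parallel: G_eq = G1 + G2. DC gain = G1(0) + G2(0) = 7/6 + 1/1 = 1.1667 + 1 = 2.1667.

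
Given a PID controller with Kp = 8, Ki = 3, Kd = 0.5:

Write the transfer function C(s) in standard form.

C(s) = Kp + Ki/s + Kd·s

Substituting values: C(s) = 8 + 3/s + 0.5s = (0.5s² + 8s + 3)/s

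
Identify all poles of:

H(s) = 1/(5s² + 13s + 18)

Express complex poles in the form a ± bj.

Discriminant = 13² - 4×5×18 = 169 - 360 = -191 < 0, so the poles are a complex conjugate pair s = (-13 ± j√191)/(2×5). Real part = -13/(2×5) = -13/10 = -1.3; imaginary part = ±√191/(2×5) ≈ 1.3820. Poles: s = -1.3 ± 1.3820j.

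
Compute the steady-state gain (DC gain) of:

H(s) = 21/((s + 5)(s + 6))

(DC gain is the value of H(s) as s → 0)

DC gain = H(0) = 21/(5 × 6) = 21/30 = 0.7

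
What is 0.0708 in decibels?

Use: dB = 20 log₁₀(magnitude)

dB = 20 log₁₀(0.0708) = -23.0 dB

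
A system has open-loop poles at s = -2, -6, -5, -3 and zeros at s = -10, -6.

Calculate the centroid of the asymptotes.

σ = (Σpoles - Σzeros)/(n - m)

σ = (Σpoles - Σzeros)/(n - m) = (-16 - (-16))/(4 - 2) = 0/2 = 0.0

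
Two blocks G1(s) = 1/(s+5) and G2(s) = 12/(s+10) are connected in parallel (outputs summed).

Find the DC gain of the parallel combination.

Parallel: G_eq = G1 + G2. DC gain = G1(0) + G2(0) = 1/5 + 12/10 = 0.2 + 1.2 = 1.4.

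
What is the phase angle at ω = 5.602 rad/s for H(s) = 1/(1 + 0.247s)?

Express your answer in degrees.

Phase = -arctan(ωτ) = -arctan(5.602 × 0.247) = -54.1°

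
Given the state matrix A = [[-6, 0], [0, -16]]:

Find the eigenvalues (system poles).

For diagonal matrix, eigenvalues are diagonal entries: λ₁ = -6, λ₂ = -16.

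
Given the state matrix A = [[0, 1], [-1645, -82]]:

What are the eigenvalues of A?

det(A - λI) = λ² - (-82)λ + 1645 = (λ - (-47))(λ - (-35)). Eigenvalues: -47, -35.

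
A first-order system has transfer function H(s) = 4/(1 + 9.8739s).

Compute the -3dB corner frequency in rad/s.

Corner frequency = 1/τ = 1/9.8739 = 0.101 rad/s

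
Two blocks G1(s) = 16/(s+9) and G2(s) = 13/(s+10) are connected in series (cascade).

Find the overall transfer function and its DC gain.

Series: multiply transfer functions. G_eq = 16/(s+9) × 13/(s+10) = 208/((s+9)(s+10)). DC gain = 208/(9×10) = 2.3111.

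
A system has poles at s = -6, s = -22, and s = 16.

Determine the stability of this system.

Pole(s) at s = 16 are not in the left half-plane. System is unstable.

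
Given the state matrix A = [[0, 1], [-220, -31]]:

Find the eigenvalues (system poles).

det(A - λI) = λ² - (-31)λ + 220 = (λ - (-11))(λ - (-20)). Eigenvalues: -11, -20.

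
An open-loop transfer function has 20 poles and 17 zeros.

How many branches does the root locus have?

Root locus has n branches where n = number of poles = 20.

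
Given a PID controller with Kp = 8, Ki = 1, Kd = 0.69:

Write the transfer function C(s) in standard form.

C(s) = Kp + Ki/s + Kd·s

Substituting values: C(s) = 8 + 1/s + 0.69s = (0.69s² + 8s + 1)/s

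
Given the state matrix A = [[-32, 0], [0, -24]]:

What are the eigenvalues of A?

For diagonal matrix, eigenvalues are diagonal entries: λ₁ = -32, λ₂ = -24.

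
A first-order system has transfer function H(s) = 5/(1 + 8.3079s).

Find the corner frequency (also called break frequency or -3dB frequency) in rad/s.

Corner frequency = 1/τ = 1/8.3079 = 0.12 rad/s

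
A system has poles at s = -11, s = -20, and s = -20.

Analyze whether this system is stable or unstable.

All poles are in the left half-plane. System is stable.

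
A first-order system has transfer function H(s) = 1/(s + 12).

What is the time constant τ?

For H(s) = 1/(s + 1/τ), the pole is at -1/τ = -12, so τ = 1/12 = 0.0833 s.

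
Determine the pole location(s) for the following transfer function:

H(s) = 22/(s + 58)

Pole is where denominator = 0: s + 58 = 0, so s = -58.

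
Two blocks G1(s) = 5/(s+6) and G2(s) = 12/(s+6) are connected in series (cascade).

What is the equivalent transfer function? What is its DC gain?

Series: multiply transfer functions. G_eq = 5/(s+6) × 12/(s+6) = 60/((s+6)(s+6)). DC gain = 60/(6×6) = 1.6667.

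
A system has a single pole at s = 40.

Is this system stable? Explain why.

Pole at s = 40 is in the right half-plane. Unstable.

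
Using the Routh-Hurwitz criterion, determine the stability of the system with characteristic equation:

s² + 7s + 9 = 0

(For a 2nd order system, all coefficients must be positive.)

Coefficients: 1, 7, 9. All positive, so system is stable.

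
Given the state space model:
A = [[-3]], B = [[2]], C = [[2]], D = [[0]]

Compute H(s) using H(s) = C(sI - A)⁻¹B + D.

(sI - A)⁻¹ = 1/(s + 3). H(s) = 2 × 2/(s + 3) + 0 = 4/(s + 3).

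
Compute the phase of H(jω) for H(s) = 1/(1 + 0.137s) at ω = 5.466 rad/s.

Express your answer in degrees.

Phase = -arctan(ωτ) = -arctan(5.466 × 0.137) = -36.8°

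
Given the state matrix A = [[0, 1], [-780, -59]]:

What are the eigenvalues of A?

det(A - λI) = λ² - (-59)λ + 780 = (λ - (-39))(λ - (-20)). Eigenvalues: -39, -20.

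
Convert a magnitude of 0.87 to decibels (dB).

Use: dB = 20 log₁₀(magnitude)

dB = 20 log₁₀(0.87) = -1.2 dB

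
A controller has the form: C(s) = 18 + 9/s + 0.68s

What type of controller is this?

This is a Proportional-Integral-Derivative (PID) controller.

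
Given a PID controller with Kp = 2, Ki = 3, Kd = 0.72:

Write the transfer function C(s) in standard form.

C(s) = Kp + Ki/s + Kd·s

Substituting values: C(s) = 2 + 3/s + 0.72s = (0.72s² + 2s + 3)/s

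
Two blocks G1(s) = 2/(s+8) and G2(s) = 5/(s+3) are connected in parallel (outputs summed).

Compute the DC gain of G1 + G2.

Parallel: G_eq = G1 + G2. DC gain = G1(0) + G2(0) = 2/8 + 5/3 = 0.25 + 1.6667 = 1.9167.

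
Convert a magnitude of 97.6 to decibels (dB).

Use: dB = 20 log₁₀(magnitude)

dB = 20 log₁₀(97.6) = 39.8 dB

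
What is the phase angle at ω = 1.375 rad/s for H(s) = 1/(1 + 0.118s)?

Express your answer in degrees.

Phase = -arctan(ωτ) = -arctan(1.375 × 0.118) = -9.2°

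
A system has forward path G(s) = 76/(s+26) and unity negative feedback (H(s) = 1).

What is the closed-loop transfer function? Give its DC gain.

T(s) = G/(1+GH) = [76/(s+26)] / [1 + 76/(s+26)] = 76/(s+26+76) = 76/(s+102). DC gain = 76/102 = 0.7451.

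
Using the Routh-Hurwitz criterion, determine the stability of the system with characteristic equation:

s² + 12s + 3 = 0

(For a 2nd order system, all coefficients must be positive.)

Coefficients: 1, 12, 3. All positive, so system is stable.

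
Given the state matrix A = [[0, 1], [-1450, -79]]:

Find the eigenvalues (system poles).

det(A - λI) = λ² - (-79)λ + 1450 = (λ - (-29))(λ - (-50)). Eigenvalues: -29, -50.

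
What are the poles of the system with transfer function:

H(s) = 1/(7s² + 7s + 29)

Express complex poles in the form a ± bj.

Discriminant = 7² - 4×7×29 = 49 - 812 = -763 < 0, so the poles are a complex conjugate pair s = (-7 ± j√763)/(2×7). Real part = -7/(2×7) = -7/14 = -0.5; imaginary part = ±√763/(2×7) ≈ 1.9730. Poles: s = -0.5 ± 1.9730j.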